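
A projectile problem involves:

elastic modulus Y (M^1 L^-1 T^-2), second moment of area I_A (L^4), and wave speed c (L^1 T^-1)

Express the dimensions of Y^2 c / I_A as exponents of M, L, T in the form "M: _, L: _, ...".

M: 2, L: -5, T: -5

Collect each base-dimension exponent across the product:
  M: 2·(1) − (0) + (0) = 2
  L: 2·(-1) − (4) + (1) = -5
  T: 2·(-2) − (0) + (-1) = -5
So the dimensions are [M² L⁻⁵ T⁻⁵].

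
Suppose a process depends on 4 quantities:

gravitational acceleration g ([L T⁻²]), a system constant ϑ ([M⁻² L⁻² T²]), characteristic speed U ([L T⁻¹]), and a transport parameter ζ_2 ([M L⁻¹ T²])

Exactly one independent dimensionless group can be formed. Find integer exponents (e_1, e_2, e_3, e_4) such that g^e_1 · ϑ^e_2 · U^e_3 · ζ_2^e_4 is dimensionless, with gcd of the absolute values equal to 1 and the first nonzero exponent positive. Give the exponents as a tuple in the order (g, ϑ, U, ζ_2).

(2, 1, 2, 2)

M: e_1·(0) + e_2·(-2) + e_3·(0) + e_4·(1) = 0
L: e_1·(1) + e_2·(-2) + e_3·(1) + e_4·(-1) = 0
T: e_1·(-2) + e_2·(2) + e_3·(-1) + e_4·(2) = 0
Solving this homogeneous linear system for the smallest-integer solution (first nonzero entry positive) gives (2, 1, 2, 2).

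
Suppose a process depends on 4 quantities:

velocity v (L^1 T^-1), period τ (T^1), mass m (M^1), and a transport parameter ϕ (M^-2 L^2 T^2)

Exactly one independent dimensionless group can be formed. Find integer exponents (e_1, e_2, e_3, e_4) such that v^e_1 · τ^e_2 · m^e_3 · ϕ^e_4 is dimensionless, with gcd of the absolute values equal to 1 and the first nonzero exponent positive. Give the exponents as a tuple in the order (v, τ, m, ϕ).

M: e_1·(0) + e_2·(0) + e_3·(1) + e_4·(-2) = 0
L: e_1·(1) + e_2·(0) + e_3·(0) + e_4·(2) = 0
T: e_1·(-1) + e_2·(1) + e_3·(0) + e_4·(2) = 0
Solving this homogeneous linear system for the smallest-integer solution (first nonzero entry positive) gives (2, 4, -2, -1).

(2, 4, -2, -1)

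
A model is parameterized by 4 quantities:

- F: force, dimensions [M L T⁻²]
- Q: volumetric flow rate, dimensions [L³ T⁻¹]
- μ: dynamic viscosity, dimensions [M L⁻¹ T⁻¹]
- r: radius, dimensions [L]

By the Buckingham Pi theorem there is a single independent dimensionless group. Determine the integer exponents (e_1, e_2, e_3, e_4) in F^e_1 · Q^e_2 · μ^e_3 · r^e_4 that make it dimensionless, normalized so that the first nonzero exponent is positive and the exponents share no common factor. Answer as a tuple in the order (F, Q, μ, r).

M: e_1·(1) + e_2·(0) + e_3·(1) + e_4·(0) = 0
L: e_1·(1) + e_2·(3) + e_3·(-1) + e_4·(1) = 0
T: e_1·(-2) + e_2·(-1) + e_3·(-1) + e_4·(0) = 0
Solving this homogeneous linear system for the smallest-integer solution (first nonzero entry positive) gives (1, -1, -1, 1).

(1, -1, -1, 1)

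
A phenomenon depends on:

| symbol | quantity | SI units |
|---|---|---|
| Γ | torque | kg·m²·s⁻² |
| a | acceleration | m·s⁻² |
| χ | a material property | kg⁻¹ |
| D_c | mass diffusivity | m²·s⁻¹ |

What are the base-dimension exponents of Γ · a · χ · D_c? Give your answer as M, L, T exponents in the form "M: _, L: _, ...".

M: 0, L: 5, T: -5

Collect each base-dimension exponent across the product:
  M: (1) + (0) + (-1) + (0) = 0
  L: (2) + (1) + (0) + (2) = 5
  T: (-2) + (-2) + (0) + (-1) = -5
So the dimensions are [L⁵ T⁻⁵].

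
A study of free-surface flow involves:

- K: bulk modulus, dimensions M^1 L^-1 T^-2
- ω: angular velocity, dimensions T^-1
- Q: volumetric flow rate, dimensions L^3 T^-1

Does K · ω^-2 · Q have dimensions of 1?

no

Sum the exponent of each base dimension across the product:
  M: [K]_M − 2·[ω]_M + [Q]_M = (1) − 2·(0) + (0) = 1
  L: [K]_L − 2·[ω]_L + [Q]_L = (-1) − 2·(0) + (3) = 2
  T: [K]_T − 2·[ω]_T + [Q]_T = (-2) − 2·(-1) + (-1) = -1
Net dimensions [M L² T⁻¹] ≠ [1] — not dimensionless.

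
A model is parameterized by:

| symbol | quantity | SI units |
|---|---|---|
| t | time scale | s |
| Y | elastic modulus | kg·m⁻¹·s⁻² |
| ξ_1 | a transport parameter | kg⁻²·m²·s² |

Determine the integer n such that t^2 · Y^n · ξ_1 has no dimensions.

Balance the M exponent: (1)·n from Y, plus 2·(0) + (-2) = -2 from the rest, must sum to zero.
n − 2 = 0, so n = 2.

2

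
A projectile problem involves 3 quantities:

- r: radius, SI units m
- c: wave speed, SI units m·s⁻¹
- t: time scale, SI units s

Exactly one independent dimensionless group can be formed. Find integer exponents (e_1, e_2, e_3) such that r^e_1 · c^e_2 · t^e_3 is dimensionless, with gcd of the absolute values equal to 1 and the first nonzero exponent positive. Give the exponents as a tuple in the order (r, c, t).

L: e_1·(1) + e_2·(1) + e_3·(0) = 0
T: e_1·(0) + e_2·(-1) + e_3·(1) = 0
Solving this homogeneous linear system for the smallest-integer solution (first nonzero entry positive) gives (1, -1, -1).

(1, -1, -1)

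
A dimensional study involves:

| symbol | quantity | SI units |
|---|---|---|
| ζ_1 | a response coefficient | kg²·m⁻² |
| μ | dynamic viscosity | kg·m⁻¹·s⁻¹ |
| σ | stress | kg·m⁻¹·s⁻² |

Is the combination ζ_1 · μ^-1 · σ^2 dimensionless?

Sum the exponent of each base dimension across the product:
  M: [ζ_1]_M − [μ]_M + 2·[σ]_M = (2) − (1) + 2·(1) = 3
  L: [ζ_1]_L − [μ]_L + 2·[σ]_L = (-2) − (-1) + 2·(-1) = -3
  T: [ζ_1]_T − [μ]_T + 2·[σ]_T = (0) − (-1) + 2·(-2) = -3
Net dimensions [M³ L⁻³ T⁻³] ≠ [1] — not dimensionless.

no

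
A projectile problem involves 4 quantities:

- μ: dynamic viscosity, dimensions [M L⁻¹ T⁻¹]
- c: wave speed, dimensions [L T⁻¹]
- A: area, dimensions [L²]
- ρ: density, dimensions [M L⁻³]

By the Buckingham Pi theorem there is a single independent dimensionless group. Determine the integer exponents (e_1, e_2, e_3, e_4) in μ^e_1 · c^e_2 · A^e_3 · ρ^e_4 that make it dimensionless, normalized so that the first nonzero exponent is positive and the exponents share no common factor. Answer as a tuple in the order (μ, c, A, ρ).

M: e_1·(1) + e_2·(0) + e_3·(0) + e_4·(1) = 0
L: e_1·(-1) + e_2·(1) + e_3·(2) + e_4·(-3) = 0
T: e_1·(-1) + e_2·(-1) + e_3·(0) + e_4·(0) = 0
Solving this homogeneous linear system for the smallest-integer solution (first nonzero entry positive) gives (2, -2, -1, -2).

(2, -2, -1, -2)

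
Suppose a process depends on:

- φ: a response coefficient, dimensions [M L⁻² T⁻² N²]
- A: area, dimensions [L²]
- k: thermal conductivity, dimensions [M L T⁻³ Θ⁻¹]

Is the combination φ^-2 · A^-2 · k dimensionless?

Sum the exponent of each base dimension across the product:
  M: −2·[φ]_M − 2·[A]_M + [k]_M = −2·(1) − 2·(0) + (1) = -1
  L: −2·[φ]_L − 2·[A]_L + [k]_L = −2·(-2) − 2·(2) + (1) = 1
  T: −2·[φ]_T − 2·[A]_T + [k]_T = −2·(-2) − 2·(0) + (-3) = 1
  Θ: −2·[φ]_Θ − 2·[A]_Θ + [k]_Θ = −2·(0) − 2·(0) + (-1) = -1
  N: −2·[φ]_N − 2·[A]_N + [k]_N = −2·(2) − 2·(0) + (0) = -4
Net dimensions [M⁻¹ L T Θ⁻¹ N⁻⁴] ≠ [1] — not dimensionless.

no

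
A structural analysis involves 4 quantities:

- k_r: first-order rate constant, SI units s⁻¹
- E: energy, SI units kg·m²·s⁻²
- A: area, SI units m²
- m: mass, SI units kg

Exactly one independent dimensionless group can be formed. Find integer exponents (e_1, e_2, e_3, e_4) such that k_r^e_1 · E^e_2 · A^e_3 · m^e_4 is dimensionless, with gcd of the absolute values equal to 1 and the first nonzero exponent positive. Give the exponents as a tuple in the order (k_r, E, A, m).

(2, -1, 1, 1)

M: e_1·(0) + e_2·(1) + e_3·(0) + e_4·(1) = 0
L: e_1·(0) + e_2·(2) + e_3·(2) + e_4·(0) = 0
T: e_1·(-1) + e_2·(-2) + e_3·(0) + e_4·(0) = 0
Solving this homogeneous linear system for the smallest-integer solution (first nonzero entry positive) gives (2, -1, 1, 1).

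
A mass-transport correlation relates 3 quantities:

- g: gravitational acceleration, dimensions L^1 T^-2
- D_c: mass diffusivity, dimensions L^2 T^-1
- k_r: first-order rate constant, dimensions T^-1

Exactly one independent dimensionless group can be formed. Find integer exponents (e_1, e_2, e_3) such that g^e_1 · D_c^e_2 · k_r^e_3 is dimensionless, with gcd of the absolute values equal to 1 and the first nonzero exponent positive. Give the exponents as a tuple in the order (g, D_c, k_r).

L: e_1·(1) + e_2·(2) + e_3·(0) = 0
T: e_1·(-2) + e_2·(-1) + e_3·(-1) = 0
Solving this homogeneous linear system for the smallest-integer solution (first nonzero entry positive) gives (2, -1, -3).

(2, -1, -3)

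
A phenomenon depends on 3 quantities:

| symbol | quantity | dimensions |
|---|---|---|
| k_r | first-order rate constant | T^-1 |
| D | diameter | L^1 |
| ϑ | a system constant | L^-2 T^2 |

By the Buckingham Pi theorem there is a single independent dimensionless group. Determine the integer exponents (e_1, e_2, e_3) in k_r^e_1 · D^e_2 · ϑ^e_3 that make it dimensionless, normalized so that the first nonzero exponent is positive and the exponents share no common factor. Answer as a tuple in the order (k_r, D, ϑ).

L: e_1·(0) + e_2·(1) + e_3·(-2) = 0
T: e_1·(-1) + e_2·(0) + e_3·(2) = 0
Solving this homogeneous linear system for the smallest-integer solution (first nonzero entry positive) gives (2, 2, 1).

(2, 2, 1)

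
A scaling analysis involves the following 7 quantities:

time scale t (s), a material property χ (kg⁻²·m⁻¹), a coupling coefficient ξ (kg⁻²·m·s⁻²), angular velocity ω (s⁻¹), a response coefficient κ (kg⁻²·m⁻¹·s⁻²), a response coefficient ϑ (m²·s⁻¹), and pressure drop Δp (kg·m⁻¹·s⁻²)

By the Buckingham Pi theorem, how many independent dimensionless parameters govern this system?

4

There are 7 variables and 3 base dimensions (M, L, T).
The dimension matrix has rank 3.
Independent dimensionless groups: 7 − 3 = 4.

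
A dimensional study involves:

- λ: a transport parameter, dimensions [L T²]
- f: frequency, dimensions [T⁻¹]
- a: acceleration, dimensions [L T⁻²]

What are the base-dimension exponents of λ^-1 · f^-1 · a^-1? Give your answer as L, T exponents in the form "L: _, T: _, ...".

L: -2, T: 1

Collect each base-dimension exponent across the product:
  L: −(1) − (0) − (1) = -2
  T: −(2) − (-1) − (-2) = 1
So the dimensions are [L⁻² T].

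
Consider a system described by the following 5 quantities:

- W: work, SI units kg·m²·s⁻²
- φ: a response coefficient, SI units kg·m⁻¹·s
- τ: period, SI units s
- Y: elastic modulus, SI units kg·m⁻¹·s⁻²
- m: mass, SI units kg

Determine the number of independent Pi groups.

2

There are 5 variables and 3 base dimensions (M, L, T).
The dimension matrix has rank 3.
Independent dimensionless groups: 5 − 3 = 2.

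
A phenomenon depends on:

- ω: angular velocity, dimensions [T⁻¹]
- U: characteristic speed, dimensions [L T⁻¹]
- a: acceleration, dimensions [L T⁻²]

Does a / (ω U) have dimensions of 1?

Sum the exponent of each base dimension across the product:
  L: −[ω]_L − [U]_L + [a]_L = −(0) − (1) + (1) = 0
  T: −[ω]_T − [U]_T + [a]_T = −(-1) − (-1) + (-2) = 0
All base exponents vanish — dimensionless.

yes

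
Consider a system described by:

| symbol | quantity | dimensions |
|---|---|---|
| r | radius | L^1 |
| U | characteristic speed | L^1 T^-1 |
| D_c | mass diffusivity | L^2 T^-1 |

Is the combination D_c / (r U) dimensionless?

Sum the exponent of each base dimension across the product:
  M: −[r]_M − [U]_M + [D_c]_M = −(0) − (0) + (0) = 0
  L: −[r]_L − [U]_L + [D_c]_L = −(1) − (1) + (2) = 0
  T: −[r]_T − [U]_T + [D_c]_T = −(0) − (-1) + (-1) = 0
  Θ: −[r]_Θ − [U]_Θ + [D_c]_Θ = −(0) − (0) + (0) = 0
  N: −[r]_N − [U]_N + [D_c]_N = −(0) − (0) + (0) = 0
All base exponents vanish — dimensionless.

yes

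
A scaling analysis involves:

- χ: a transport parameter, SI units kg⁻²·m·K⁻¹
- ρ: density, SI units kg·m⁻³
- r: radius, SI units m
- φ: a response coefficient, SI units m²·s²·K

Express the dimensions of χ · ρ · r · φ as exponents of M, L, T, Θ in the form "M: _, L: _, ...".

M: -1, L: 1, T: 2, Θ: 0

Collect each base-dimension exponent across the product:
  M: (-2) + (1) + (0) + (0) = -1
  L: (1) + (-3) + (1) + (2) = 1
  T: (0) + (0) + (0) + (2) = 2
  Θ: (-1) + (0) + (0) + (1) = 0
So the dimensions are [M⁻¹ L T²].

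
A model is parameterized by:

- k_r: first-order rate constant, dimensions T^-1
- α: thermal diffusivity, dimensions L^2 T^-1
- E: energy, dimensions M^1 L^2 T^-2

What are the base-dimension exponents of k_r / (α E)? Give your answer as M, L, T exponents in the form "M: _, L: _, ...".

M: -1, L: -4, T: 2

Collect each base-dimension exponent across the product:
  M: (0) − (0) − (1) = -1
  L: (0) − (2) − (2) = -4
  T: (-1) − (-1) − (-2) = 2
So the dimensions are [M⁻¹ L⁻⁴ T²].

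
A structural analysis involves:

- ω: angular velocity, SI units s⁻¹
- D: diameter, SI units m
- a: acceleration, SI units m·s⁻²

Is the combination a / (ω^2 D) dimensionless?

yes

Sum the exponent of each base dimension across the product:
  L: −2·[ω]_L − [D]_L + [a]_L = −2·(0) − (1) + (1) = 0
  T: −2·[ω]_T − [D]_T + [a]_T = −2·(-1) − (0) + (-2) = 0
All base exponents vanish — dimensionless.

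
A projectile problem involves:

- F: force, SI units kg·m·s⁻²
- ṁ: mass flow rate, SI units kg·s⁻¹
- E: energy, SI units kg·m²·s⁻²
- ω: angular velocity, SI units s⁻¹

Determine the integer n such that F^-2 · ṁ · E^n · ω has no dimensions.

1

Balance the M exponent: (1)·n from E, plus −2·(1) + (1) + (0) = -1 from the rest, must sum to zero.
n − 1 = 0, so n = 1.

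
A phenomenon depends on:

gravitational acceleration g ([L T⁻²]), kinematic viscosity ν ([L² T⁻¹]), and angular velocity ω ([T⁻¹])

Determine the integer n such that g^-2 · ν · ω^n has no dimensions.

3

Balance the T exponent: (-1)·n from ω, plus −2·(-2) + (-1) = 3 from the rest, must sum to zero.
−n + 3 = 0, so n = 3.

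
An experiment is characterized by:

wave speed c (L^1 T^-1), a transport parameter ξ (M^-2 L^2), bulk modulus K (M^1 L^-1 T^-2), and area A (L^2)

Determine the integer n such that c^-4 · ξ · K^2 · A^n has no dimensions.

Balance the L exponent: (2)·n from A, plus −4·(1) + (2) + 2·(-1) = -4 from the rest, must sum to zero.
2n − 4 = 0, so n = 2.

2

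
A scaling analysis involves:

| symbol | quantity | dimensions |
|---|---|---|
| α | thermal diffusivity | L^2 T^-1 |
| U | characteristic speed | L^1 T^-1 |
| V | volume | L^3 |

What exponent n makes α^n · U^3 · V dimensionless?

Balance the L exponent: (2)·n from α, plus 3·(1) + (3) = 6 from the rest, must sum to zero.
2n + 6 = 0, so n = -3.

-3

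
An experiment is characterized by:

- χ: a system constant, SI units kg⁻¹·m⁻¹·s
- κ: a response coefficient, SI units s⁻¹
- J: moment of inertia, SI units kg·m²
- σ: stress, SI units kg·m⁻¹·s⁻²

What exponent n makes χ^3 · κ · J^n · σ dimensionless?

2

Balance the M exponent: (1)·n from J, plus 3·(-1) + (0) + (1) = -2 from the rest, must sum to zero.
n − 2 = 0, so n = 2.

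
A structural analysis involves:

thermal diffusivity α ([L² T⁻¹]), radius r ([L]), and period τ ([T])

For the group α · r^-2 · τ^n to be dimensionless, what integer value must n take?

Balance the T exponent: (1)·n from τ, plus (-1) − 2·(0) = -1 from the rest, must sum to zero.
n − 1 = 0, so n = 1.

1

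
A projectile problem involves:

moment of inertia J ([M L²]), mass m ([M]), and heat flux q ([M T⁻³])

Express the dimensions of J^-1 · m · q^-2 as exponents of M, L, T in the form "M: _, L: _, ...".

M: -2, L: -2, T: 6

Collect each base-dimension exponent across the product:
  M: −(1) + (1) − 2·(1) = -2
  L: −(2) + (0) − 2·(0) = -2
  T: −(0) + (0) − 2·(-3) = 6
So the dimensions are [M⁻² L⁻² T⁶].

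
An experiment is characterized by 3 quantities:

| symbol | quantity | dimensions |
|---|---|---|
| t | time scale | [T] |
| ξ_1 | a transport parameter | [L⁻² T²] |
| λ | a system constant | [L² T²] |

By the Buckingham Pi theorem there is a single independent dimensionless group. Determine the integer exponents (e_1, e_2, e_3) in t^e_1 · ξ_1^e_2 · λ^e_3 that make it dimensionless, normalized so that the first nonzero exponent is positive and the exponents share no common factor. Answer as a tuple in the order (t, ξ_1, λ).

L: e_1·(0) + e_2·(-2) + e_3·(2) = 0
T: e_1·(1) + e_2·(2) + e_3·(2) = 0
Solving this homogeneous linear system for the smallest-integer solution (first nonzero entry positive) gives (4, -1, -1).

(4, -1, -1)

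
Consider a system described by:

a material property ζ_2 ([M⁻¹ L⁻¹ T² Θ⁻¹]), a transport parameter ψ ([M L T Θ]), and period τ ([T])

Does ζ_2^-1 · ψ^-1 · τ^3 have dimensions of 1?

yes

Sum the exponent of each base dimension across the product:
  M: −[ζ_2]_M − [ψ]_M + 3·[τ]_M = −(-1) − (1) + 3·(0) = 0
  L: −[ζ_2]_L − [ψ]_L + 3·[τ]_L = −(-1) − (1) + 3·(0) = 0
  T: −[ζ_2]_T − [ψ]_T + 3·[τ]_T = −(2) − (1) + 3·(1) = 0
  Θ: −[ζ_2]_Θ − [ψ]_Θ + 3·[τ]_Θ = −(-1) − (1) + 3·(0) = 0
All base exponents vanish — dimensionless.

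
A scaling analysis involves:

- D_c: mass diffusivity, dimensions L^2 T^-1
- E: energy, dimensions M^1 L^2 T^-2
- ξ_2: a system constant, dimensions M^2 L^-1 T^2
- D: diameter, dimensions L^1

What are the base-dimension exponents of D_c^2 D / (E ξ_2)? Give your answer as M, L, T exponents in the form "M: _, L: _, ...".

M: -3, L: 4, T: -2

Collect each base-dimension exponent across the product:
  M: 2·(0) − (1) − (2) + (0) = -3
  L: 2·(2) − (2) − (-1) + (1) = 4
  T: 2·(-1) − (-2) − (2) + (0) = -2
So the dimensions are [M⁻³ L⁴ T⁻²].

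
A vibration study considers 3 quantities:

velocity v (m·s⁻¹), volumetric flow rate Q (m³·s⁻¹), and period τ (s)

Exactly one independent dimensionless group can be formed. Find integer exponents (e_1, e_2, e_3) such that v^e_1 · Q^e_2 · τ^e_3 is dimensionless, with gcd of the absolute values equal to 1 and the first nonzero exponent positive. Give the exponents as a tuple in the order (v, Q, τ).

(3, -1, 2)

L: e_1·(1) + e_2·(3) + e_3·(0) = 0
T: e_1·(-1) + e_2·(-1) + e_3·(1) = 0
Solving this homogeneous linear system for the smallest-integer solution (first nonzero entry positive) gives (3, -1, 2).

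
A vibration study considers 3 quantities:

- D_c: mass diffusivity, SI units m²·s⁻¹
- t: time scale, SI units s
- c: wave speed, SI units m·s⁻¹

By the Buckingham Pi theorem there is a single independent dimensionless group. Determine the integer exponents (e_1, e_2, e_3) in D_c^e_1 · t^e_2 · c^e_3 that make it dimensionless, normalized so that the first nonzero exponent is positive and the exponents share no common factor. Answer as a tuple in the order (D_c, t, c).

(1, -1, -2)

L: e_1·(2) + e_2·(0) + e_3·(1) = 0
T: e_1·(-1) + e_2·(1) + e_3·(-1) = 0
Solving this homogeneous linear system for the smallest-integer solution (first nonzero entry positive) gives (1, -1, -2).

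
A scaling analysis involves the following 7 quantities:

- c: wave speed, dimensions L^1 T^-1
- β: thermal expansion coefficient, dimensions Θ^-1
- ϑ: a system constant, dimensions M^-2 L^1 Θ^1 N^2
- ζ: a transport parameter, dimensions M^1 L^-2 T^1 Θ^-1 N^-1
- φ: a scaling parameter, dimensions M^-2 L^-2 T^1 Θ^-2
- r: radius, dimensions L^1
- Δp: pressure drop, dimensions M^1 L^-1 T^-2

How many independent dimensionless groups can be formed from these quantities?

2

There are 7 variables and 5 base dimensions (M, L, T, Θ, N).
The dimension matrix has rank 5.
Independent dimensionless groups: 7 − 5 = 2.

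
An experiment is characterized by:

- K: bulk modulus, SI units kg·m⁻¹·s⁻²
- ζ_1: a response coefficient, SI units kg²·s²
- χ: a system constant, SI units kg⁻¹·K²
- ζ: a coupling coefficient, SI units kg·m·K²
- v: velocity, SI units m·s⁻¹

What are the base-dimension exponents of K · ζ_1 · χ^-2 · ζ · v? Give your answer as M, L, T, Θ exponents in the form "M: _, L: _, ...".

Collect each base-dimension exponent across the product:
  M: (1) + (2) − 2·(-1) + (1) + (0) = 6
  L: (-1) + (0) − 2·(0) + (1) + (1) = 1
  T: (-2) + (2) − 2·(0) + (0) + (-1) = -1
  Θ: (0) + (0) − 2·(2) + (2) + (0) = -2
So the dimensions are [M⁶ L T⁻¹ Θ⁻²].

M: 6, L: 1, T: -1, Θ: -2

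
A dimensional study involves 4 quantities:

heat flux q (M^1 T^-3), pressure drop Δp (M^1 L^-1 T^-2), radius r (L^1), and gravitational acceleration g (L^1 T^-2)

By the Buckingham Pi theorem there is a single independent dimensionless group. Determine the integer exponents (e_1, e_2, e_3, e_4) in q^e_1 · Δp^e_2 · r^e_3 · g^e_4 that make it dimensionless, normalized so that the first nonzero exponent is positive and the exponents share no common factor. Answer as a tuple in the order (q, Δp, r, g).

M: e_1·(1) + e_2·(1) + e_3·(0) + e_4·(0) = 0
L: e_1·(0) + e_2·(-1) + e_3·(1) + e_4·(1) = 0
T: e_1·(-3) + e_2·(-2) + e_3·(0) + e_4·(-2) = 0
Solving this homogeneous linear system for the smallest-integer solution (first nonzero entry positive) gives (2, -2, -1, -1).

(2, -2, -1, -1)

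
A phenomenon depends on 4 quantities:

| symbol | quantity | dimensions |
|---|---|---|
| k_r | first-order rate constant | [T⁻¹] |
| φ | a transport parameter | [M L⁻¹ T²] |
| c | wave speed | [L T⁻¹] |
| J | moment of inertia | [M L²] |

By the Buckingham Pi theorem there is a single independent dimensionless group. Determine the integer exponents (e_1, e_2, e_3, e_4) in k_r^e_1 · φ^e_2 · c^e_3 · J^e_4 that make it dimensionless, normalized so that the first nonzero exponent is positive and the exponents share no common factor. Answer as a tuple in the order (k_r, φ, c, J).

(1, -1, -3, 1)

M: e_1·(0) + e_2·(1) + e_3·(0) + e_4·(1) = 0
L: e_1·(0) + e_2·(-1) + e_3·(1) + e_4·(2) = 0
T: e_1·(-1) + e_2·(2) + e_3·(-1) + e_4·(0) = 0
Solving this homogeneous linear system for the smallest-integer solution (first nonzero entry positive) gives (1, -1, -3, 1).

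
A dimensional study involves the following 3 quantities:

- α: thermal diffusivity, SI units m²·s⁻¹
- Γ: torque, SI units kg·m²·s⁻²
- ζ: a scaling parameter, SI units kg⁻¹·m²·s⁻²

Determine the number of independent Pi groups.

0

There are 3 variables and 3 base dimensions (M, L, T).
The dimension matrix has rank 3.
Independent dimensionless groups: 3 − 3 = 0.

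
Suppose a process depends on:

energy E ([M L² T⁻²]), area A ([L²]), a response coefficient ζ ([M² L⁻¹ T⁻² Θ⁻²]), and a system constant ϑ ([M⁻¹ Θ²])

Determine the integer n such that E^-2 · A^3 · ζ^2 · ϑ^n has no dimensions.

2

Balance the M exponent: (-1)·n from ϑ, plus −2·(1) + 3·(0) + 2·(2) = 2 from the rest, must sum to zero.
−n + 2 = 0, so n = 2.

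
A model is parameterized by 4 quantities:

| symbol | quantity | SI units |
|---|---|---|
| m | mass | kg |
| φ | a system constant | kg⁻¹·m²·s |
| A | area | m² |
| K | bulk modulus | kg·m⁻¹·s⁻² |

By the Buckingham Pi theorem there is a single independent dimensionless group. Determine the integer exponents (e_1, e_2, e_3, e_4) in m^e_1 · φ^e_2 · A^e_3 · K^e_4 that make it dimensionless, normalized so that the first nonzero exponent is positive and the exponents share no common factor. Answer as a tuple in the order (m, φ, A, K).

M: e_1·(1) + e_2·(-1) + e_3·(0) + e_4·(1) = 0
L: e_1·(0) + e_2·(2) + e_3·(2) + e_4·(-1) = 0
T: e_1·(0) + e_2·(1) + e_3·(0) + e_4·(-2) = 0
Solving this homogeneous linear system for the smallest-integer solution (first nonzero entry positive) gives (2, 4, -3, 2).

(2, 4, -3, 2)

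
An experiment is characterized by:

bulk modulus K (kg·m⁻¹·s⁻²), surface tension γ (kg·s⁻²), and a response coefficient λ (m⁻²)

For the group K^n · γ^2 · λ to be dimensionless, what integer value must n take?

Balance the M exponent: (1)·n from K, plus 2·(1) + (0) = 2 from the rest, must sum to zero.
n + 2 = 0, so n = -2.

-2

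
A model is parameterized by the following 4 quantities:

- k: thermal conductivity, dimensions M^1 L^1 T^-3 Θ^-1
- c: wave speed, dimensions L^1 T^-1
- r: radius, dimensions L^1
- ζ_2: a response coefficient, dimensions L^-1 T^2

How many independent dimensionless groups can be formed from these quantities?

There are 4 variables and 4 base dimensions (M, L, T, Θ).
The dimension matrix has rank 3 (less than 4: the dimension vectors are linearly dependent).
Independent dimensionless groups: 4 − 3 = 1.

1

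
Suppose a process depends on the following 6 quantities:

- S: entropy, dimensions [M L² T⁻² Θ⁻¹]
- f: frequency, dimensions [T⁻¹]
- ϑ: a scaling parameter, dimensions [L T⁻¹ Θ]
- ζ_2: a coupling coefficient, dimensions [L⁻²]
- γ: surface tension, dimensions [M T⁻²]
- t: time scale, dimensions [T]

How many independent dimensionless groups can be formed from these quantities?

There are 6 variables and 4 base dimensions (M, L, T, Θ).
The dimension matrix has rank 4.
Independent dimensionless groups: 6 − 4 = 2.

2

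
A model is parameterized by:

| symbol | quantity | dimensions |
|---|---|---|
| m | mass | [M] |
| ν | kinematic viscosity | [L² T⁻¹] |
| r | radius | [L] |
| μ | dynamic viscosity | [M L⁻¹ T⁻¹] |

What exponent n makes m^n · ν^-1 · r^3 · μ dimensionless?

Balance the M exponent: (1)·n from m, plus −(0) + 3·(0) + (1) = 1 from the rest, must sum to zero.
n + 1 = 0, so n = -1.

-1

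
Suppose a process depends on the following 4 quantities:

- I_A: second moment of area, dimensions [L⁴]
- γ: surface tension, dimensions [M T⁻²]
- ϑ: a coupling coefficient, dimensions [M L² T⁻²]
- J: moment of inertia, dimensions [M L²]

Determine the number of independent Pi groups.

1

There are 4 variables and 3 base dimensions (M, L, T).
The dimension matrix has rank 3.
Independent dimensionless groups: 4 − 3 = 1.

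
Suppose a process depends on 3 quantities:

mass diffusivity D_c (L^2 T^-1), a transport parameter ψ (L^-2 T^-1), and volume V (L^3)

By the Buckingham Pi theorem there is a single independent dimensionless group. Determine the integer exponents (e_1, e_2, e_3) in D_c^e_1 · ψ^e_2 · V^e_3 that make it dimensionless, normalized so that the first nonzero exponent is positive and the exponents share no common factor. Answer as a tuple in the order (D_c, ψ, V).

L: e_1·(2) + e_2·(-2) + e_3·(3) = 0
T: e_1·(-1) + e_2·(-1) + e_3·(0) = 0
Solving this homogeneous linear system for the smallest-integer solution (first nonzero entry positive) gives (3, -3, -4).

(3, -3, -4)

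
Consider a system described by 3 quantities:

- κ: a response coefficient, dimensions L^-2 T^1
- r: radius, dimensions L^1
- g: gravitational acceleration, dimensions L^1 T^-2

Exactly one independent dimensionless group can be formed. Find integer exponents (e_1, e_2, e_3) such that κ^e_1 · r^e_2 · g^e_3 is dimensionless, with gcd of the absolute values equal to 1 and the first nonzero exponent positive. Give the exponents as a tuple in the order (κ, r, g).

L: e_1·(-2) + e_2·(1) + e_3·(1) = 0
T: e_1·(1) + e_2·(0) + e_3·(-2) = 0
Solving this homogeneous linear system for the smallest-integer solution (first nonzero entry positive) gives (2, 3, 1).

(2, 3, 1)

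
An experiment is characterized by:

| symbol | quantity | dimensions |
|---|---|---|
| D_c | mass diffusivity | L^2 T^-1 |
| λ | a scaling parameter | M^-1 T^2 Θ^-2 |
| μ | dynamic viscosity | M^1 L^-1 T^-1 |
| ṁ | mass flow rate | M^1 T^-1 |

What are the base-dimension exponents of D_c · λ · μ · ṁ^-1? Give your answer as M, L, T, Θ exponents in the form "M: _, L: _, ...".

M: -1, L: 1, T: 1, Θ: -2

Collect each base-dimension exponent across the product:
  M: (0) + (-1) + (1) − (1) = -1
  L: (2) + (0) + (-1) − (0) = 1
  T: (-1) + (2) + (-1) − (-1) = 1
  Θ: (0) + (-2) + (0) − (0) = -2
So the dimensions are [M⁻¹ L T Θ⁻²].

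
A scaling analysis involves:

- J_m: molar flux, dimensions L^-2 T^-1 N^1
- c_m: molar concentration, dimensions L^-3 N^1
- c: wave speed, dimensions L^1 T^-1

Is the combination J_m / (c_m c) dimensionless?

Sum the exponent of each base dimension across the product:
  M: [J_m]_M − [c_m]_M − [c]_M = (0) − (0) − (0) = 0
  L: [J_m]_L − [c_m]_L − [c]_L = (-2) − (-3) − (1) = 0
  T: [J_m]_T − [c_m]_T − [c]_T = (-1) − (0) − (-1) = 0
  N: [J_m]_N − [c_m]_N − [c]_N = (1) − (1) − (0) = 0
All base exponents vanish — dimensionless.

yes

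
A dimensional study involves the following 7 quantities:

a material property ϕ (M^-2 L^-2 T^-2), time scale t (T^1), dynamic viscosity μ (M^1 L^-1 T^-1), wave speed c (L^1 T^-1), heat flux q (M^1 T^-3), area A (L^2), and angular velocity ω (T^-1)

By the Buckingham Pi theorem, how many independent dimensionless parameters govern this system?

4

There are 7 variables and 3 base dimensions (M, L, T).
The dimension matrix has rank 3.
Independent dimensionless groups: 7 − 3 = 4.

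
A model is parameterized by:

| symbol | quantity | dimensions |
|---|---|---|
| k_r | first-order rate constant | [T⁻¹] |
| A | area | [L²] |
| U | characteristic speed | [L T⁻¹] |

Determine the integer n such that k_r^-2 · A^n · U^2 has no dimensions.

-1

Balance the L exponent: (2)·n from A, plus −2·(0) + 2·(1) = 2 from the rest, must sum to zero.
2n + 2 = 0, so n = -1.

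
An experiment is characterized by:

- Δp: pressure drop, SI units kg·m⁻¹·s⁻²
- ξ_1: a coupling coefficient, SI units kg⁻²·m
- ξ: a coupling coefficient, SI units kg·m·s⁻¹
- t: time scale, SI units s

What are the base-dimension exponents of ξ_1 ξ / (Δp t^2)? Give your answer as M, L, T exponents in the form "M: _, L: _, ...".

Collect each base-dimension exponent across the product:
  M: −(1) + (-2) + (1) − 2·(0) = -2
  L: −(-1) + (1) + (1) − 2·(0) = 3
  T: −(-2) + (0) + (-1) − 2·(1) = -1
So the dimensions are [M⁻² L³ T⁻¹].

M: -2, L: 3, T: -1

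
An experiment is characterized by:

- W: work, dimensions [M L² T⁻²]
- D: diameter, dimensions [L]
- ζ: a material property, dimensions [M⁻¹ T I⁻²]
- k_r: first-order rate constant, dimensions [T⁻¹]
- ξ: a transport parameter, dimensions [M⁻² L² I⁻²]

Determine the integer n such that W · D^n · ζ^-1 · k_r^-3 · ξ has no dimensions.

-4

Balance the L exponent: (1)·n from D, plus (2) − (0) − 3·(0) + (2) = 4 from the rest, must sum to zero.
n + 4 = 0, so n = -4.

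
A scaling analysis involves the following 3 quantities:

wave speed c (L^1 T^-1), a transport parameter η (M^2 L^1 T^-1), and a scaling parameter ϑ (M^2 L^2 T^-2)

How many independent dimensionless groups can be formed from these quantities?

There are 3 variables and 3 base dimensions (M, L, T).
The dimension matrix has rank 2 (less than 3: the dimension vectors are linearly dependent).
Independent dimensionless groups: 3 − 2 = 1.

1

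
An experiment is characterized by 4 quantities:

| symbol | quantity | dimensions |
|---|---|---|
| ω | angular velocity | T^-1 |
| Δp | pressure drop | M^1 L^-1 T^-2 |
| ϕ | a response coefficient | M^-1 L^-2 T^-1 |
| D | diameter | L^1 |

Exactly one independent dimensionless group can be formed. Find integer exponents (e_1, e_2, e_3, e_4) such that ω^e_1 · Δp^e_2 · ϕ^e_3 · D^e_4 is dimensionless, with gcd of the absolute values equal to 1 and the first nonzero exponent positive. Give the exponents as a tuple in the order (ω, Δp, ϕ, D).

(3, -1, -1, -3)

M: e_1·(0) + e_2·(1) + e_3·(-1) + e_4·(0) = 0
L: e_1·(0) + e_2·(-1) + e_3·(-2) + e_4·(1) = 0
T: e_1·(-1) + e_2·(-2) + e_3·(-1) + e_4·(0) = 0
Solving this homogeneous linear system for the smallest-integer solution (first nonzero entry positive) gives (3, -1, -1, -3).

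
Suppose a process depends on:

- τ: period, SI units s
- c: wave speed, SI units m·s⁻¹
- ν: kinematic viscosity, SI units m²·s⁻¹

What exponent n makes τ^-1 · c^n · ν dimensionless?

-2

Balance the L exponent: (1)·n from c, plus −(0) + (2) = 2 from the rest, must sum to zero.
n + 2 = 0, so n = -2.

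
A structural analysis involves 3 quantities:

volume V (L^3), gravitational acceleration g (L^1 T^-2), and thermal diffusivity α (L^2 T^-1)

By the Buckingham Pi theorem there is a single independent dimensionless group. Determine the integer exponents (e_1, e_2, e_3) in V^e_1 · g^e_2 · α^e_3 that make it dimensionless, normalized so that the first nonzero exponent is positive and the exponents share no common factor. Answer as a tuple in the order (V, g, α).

(1, 1, -2)

L: e_1·(3) + e_2·(1) + e_3·(2) = 0
T: e_1·(0) + e_2·(-2) + e_3·(-1) = 0
Solving this homogeneous linear system for the smallest-integer solution (first nonzero entry positive) gives (1, 1, -2).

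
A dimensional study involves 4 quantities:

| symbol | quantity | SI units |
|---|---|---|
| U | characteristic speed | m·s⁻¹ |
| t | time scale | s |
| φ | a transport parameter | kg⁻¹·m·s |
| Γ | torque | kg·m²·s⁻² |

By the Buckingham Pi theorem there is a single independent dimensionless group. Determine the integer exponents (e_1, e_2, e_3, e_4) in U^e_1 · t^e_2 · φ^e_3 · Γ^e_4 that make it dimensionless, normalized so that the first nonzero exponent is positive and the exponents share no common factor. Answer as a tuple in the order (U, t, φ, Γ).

M: e_1·(0) + e_2·(0) + e_3·(-1) + e_4·(1) = 0
L: e_1·(1) + e_2·(0) + e_3·(1) + e_4·(2) = 0
T: e_1·(-1) + e_2·(1) + e_3·(1) + e_4·(-2) = 0
Solving this homogeneous linear system for the smallest-integer solution (first nonzero entry positive) gives (3, 2, -1, -1).

(3, 2, -1, -1)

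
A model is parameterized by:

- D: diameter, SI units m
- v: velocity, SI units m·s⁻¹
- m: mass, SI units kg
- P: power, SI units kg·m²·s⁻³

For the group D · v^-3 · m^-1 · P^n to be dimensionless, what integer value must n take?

1

Balance the M exponent: (1)·n from P, plus (0) − 3·(0) − (1) = -1 from the rest, must sum to zero.
n − 1 = 0, so n = 1.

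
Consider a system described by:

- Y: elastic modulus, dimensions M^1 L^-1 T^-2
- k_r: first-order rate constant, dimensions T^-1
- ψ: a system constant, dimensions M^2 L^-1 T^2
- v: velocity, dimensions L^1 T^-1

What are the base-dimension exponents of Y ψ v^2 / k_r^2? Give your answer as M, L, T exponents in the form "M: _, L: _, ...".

Collect each base-dimension exponent across the product:
  M: (1) − 2·(0) + (2) + 2·(0) = 3
  L: (-1) − 2·(0) + (-1) + 2·(1) = 0
  T: (-2) − 2·(-1) + (2) + 2·(-1) = 0
So the dimensions are [M³].

M: 3, L: 0, T: 0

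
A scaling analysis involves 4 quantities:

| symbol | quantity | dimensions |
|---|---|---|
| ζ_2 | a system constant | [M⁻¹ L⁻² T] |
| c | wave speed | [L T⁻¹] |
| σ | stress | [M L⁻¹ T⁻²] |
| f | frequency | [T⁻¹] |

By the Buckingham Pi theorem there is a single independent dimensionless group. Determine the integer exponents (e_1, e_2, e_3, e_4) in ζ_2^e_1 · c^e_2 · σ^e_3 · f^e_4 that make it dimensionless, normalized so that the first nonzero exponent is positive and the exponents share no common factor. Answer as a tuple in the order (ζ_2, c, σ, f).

M: e_1·(-1) + e_2·(0) + e_3·(1) + e_4·(0) = 0
L: e_1·(-2) + e_2·(1) + e_3·(-1) + e_4·(0) = 0
T: e_1·(1) + e_2·(-1) + e_3·(-2) + e_4·(-1) = 0
Solving this homogeneous linear system for the smallest-integer solution (first nonzero entry positive) gives (1, 3, 1, -4).

(1, 3, 1, -4)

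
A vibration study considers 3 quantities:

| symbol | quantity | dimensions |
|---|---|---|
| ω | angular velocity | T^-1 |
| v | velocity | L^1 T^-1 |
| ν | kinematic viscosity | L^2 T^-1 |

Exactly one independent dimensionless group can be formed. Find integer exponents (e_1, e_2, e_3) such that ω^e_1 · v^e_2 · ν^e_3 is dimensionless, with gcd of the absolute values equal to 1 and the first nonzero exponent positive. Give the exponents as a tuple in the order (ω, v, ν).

L: e_1·(0) + e_2·(1) + e_3·(2) = 0
T: e_1·(-1) + e_2·(-1) + e_3·(-1) = 0
Solving this homogeneous linear system for the smallest-integer solution (first nonzero entry positive) gives (1, -2, 1).

(1, -2, 1)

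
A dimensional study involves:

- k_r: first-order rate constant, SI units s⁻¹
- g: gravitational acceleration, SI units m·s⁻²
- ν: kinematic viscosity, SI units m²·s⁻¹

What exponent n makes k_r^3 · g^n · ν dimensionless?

Balance the L exponent: (1)·n from g, plus 3·(0) + (2) = 2 from the rest, must sum to zero.
n + 2 = 0, so n = -2.

-2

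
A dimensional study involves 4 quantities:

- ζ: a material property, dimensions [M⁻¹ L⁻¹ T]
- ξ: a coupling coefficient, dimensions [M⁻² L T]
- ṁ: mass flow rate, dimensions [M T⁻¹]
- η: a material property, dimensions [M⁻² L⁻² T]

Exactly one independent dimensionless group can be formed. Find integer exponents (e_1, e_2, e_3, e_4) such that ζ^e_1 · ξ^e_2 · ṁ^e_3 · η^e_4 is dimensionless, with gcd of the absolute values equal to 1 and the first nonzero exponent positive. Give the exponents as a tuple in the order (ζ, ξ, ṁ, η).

(3, 1, 3, -1)

M: e_1·(-1) + e_2·(-2) + e_3·(1) + e_4·(-2) = 0
L: e_1·(-1) + e_2·(1) + e_3·(0) + e_4·(-2) = 0
T: e_1·(1) + e_2·(1) + e_3·(-1) + e_4·(1) = 0
Solving this homogeneous linear system for the smallest-integer solution (first nonzero entry positive) gives (3, 1, 3, -1).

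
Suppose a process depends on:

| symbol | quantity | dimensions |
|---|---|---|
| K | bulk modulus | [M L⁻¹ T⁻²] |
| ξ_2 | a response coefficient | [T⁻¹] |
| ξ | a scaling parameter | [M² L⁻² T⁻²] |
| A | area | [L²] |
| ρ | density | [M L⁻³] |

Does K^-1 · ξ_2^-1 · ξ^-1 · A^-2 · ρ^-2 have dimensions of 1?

Sum the exponent of each base dimension across the product:
  M: −[K]_M − [ξ_2]_M − [ξ]_M − 2·[A]_M − 2·[ρ]_M = −(1) − (0) − (2) − 2·(0) − 2·(1) = -5
  L: −[K]_L − [ξ_2]_L − [ξ]_L − 2·[A]_L − 2·[ρ]_L = −(-1) − (0) − (-2) − 2·(2) − 2·(-3) = 5
  T: −[K]_T − [ξ_2]_T − [ξ]_T − 2·[A]_T − 2·[ρ]_T = −(-2) − (-1) − (-2) − 2·(0) − 2·(0) = 5
Net dimensions [M⁻⁵ L⁵ T⁵] ≠ [1] — not dimensionless.

no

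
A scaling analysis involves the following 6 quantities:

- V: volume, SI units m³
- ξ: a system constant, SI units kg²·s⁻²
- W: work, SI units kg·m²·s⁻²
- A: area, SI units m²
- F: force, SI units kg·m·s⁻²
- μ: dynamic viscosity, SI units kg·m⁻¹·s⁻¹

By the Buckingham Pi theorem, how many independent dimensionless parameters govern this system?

There are 6 variables and 3 base dimensions (M, L, T).
The dimension matrix has rank 3.
Independent dimensionless groups: 6 − 3 = 3.

3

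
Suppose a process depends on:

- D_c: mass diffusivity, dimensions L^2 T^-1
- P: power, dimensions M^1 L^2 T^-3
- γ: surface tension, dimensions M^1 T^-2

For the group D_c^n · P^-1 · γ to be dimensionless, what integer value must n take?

Balance the L exponent: (2)·n from D_c, plus −(2) + (0) = -2 from the rest, must sum to zero.
2n − 2 = 0, so n = 1.

1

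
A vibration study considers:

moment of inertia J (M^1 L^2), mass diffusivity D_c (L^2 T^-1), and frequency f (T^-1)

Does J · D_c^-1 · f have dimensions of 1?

Sum the exponent of each base dimension across the product:
  M: [J]_M − [D_c]_M + [f]_M = (1) − (0) + (0) = 1
  L: [J]_L − [D_c]_L + [f]_L = (2) − (2) + (0) = 0
  T: [J]_T − [D_c]_T + [f]_T = (0) − (-1) + (-1) = 0
Net dimensions [M] ≠ [1] — not dimensionless.

no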